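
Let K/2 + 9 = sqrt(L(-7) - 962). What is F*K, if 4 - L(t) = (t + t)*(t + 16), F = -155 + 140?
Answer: 270 - 240*I*sqrt(13) ≈ 270.0 - 865.33*I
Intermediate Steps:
F = -15
L(t) = 4 - 2*t*(16 + t) (L(t) = 4 - (t + t)*(t + 16) = 4 - 2*t*(16 + t))
K = -18 + 16*I*sqrt(13) (K = -18 + 2*sqrt((4 - 32*(-7) - 2*(-7)**2) - 962) = -18 + 2*sqrt((4 + 224 - 2*49) - 962) = -18 + 2*sqrt((4 + 224 - 98) - 962) = -18 + 2*sqrt(130 - 962) = -18 + 2*sqrt(-832) = -18 + 2*(8*I*sqrt(13)) = -18 + 16*I*sqrt(13) ≈ -18.0 + 57.689*I)
F*K = -15*(-18 + 16*I*sqrt(13)) = 270 - 240*I*sqrt(13)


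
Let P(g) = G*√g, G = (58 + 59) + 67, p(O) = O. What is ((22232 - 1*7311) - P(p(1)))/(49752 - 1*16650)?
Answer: 14737/33102 ≈ 0.44520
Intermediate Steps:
G = 184 (G = 117 + 67 = 184)
P(g) = 184*√g
((22232 - 1*7311) - P(p(1)))/(49752 - 1*16650) = ((22232 - 1*7311) - 184*√1)/(49752 - 1*16650) = ((22232 - 7311) - 184)/(49752 - 16650) = (14921 - 1*184)/33102 = (14921 - 184)*(1/33102) = 14737*(1/33102) = 14737/33102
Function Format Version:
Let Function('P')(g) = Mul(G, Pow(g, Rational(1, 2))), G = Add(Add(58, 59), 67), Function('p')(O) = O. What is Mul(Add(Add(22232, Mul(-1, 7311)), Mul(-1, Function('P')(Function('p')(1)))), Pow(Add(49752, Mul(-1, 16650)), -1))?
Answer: Rational(14737, 33102) ≈ 0.44520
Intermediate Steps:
G = 184 (G = Add(117, 67) = 184)
Function('P')(g) = Mul(184, Pow(g, Rational(1, 2)))
Mul(Add(Add(22232, Mul(-1, 7311)), Mul(-1, Function('P')(Function('p')(1)))), Pow(Add(49752, Mul(-1, 16650)), -1)) = Mul(Add(Add(22232, Mul(-1, 7311)), Mul(-1, Mul(184, Pow(1, Rational(1, 2))))), Pow(Add(49752, Mul(-1, 16650)), -1)) = Mul(Add(Add(22232, -7311), Mul(-1, Mul(184, 1))), Pow(Add(49752, -16650), -1)) = Mul(Add(14921, Mul(-1, 184)), Pow(33102, -1)) = Mul(Add(14921, -184), Rational(1, 33102)) = Mul(14737, Rational(1, 33102)) = Rational(14737, 33102)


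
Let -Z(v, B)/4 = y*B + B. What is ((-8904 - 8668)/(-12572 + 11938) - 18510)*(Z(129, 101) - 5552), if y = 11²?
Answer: 321301198560/317 ≈ 1.0136e+9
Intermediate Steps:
y = 121
Z(v, B) = -488*B (Z(v, B) = -4*(121*B + B) = -488*B)
((-8904 - 8668)/(-12572 + 11938) - 18510)*(Z(129, 101) - 5552) = ((-8904 - 8668)/(-12572 + 11938) - 18510)*(-488*101 - 5552) = (-17572/(-634) - 18510)*(-49288 - 5552) = (-17572*(-1/634) - 18510)*(-54840) = (8786/317 - 18510)*(-54840) = -5858884/317*(-54840) = 321301198560/317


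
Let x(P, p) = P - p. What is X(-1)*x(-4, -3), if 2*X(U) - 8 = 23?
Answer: -31/2 ≈ -15.500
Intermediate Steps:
X(U) = 31/2 (X(U) = 4 + (½)*23 = 4 + 23/2 = 31/2)
X(-1)*x(-4, -3) = 31*(-4 - 1*(-3))/2 = 31*(-4 + 3)/2 = (31/2)*(-1) = -31/2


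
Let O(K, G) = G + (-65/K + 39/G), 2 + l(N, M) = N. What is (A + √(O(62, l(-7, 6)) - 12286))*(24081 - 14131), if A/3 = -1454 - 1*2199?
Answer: -109042050 + 4975*I*√425544006/93 ≈ -1.0904e+8 + 1.1035e+6*I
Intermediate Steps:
l(N, M) = -2 + N
A = -10959 (A = 3*(-1454 - 1*2199) = 3*(-1454 - 2199) = 3*(-3653) = -10959)
O(K, G) = G - 65/K + 39/G
(A + √(O(62, l(-7, 6)) - 12286))*(24081 - 14131) = (-10959 + √(((-2 - 7) - 65/62 + 39/(-2 - 7)) - 12286))*(24081 - 14131) = (-10959 + √((-9 - 65*1/62 + 39/(-9)) - 12286))*9950 = (-10959 + √((-9 - 65/62 + 39*(-⅑)) - 12286))*9950 = (-10959 + √((-9 - 65/62 - 13/3) - 12286))*9950 = (-10959 + √(-2675/186 - 12286))*9950 = (-10959 + √(-2287871/186))*9950 = (-10959 + I*√425544006/186)*9950 = -109042050 + 4975*I*√425544006/93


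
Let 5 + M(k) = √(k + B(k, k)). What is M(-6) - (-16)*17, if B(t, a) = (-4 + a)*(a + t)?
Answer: 267 + √114 ≈ 277.68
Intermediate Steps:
M(k) = -5 + √(-7*k + 2*k²) (M(k) = -5 + √(k + (k² - 4*k - 4*k + k*k)) = -5 + √(k + (k² - 4*k - 4*k + k²)) = -5 + √(k + (-8*k + 2*k²)) = -5 + √(-7*k + 2*k²))
M(-6) - (-16)*17 = (-5 + √(-6*(-7 + 2*(-6)))) - (-16)*17 = (-5 + √(-6*(-7 - 12))) - 1*(-272) = (-5 + √(-6*(-19))) + 272 = (-5 + √114) + 272 = 267 + √114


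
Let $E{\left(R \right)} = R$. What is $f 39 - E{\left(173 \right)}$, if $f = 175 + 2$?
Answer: $6730$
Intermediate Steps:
$f = 177$
$f 39 - E{\left(173 \right)} = 177 \cdot 39 - 173 = 6903 - 173 = 6730$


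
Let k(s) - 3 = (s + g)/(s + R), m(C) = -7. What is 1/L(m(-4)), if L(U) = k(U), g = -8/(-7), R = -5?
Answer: 84/293 ≈ 0.28669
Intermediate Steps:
g = 8/7 (g = -8*(-⅐) = 8/7 ≈ 1.1429)
k(s) = 3 + (8/7 + s)/(-5 + s) (k(s) = 3 + (s + 8/7)/(s - 5) = 3 + (8/7 + s)/(-5 + s))
L(U) = (-97 + 28*U)/(7*(-5 + U))
1/L(m(-4)) = 1/((-97 + 28*(-7))/(7*(-5 - 7))) = 1/((⅐)*(-97 - 196)/(-12)) = 1/((⅐)*(-1/12)*(-293)) = 1/(293/84) = 84/293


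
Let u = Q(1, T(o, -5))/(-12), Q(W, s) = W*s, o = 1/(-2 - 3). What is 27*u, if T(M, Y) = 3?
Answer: -27/4 ≈ -6.7500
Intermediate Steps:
o = -⅕ (o = 1/(-5) = -⅕ ≈ -0.20000)
u = -¼ (u = (1*3)/(-12) = 3*(-1/12) = -¼ ≈ -0.25000)
27*u = 27*(-¼) = -27/4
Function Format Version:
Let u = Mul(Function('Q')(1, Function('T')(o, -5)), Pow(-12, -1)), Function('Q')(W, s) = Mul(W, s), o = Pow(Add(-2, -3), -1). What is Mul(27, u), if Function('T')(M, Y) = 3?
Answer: Rational(-27, 4) ≈ -6.7500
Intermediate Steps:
o = Rational(-1, 5) (o = Pow(-5, -1) = Rational(-1, 5) ≈ -0.20000)
u = Rational(-1, 4) (u = Mul(Mul(1, 3), Pow(-12, -1)) = Mul(3, Rational(-1, 12)) = Rational(-1, 4) ≈ -0.25000)
Mul(27, u) = Mul(27, Rational(-1, 4)) = Rational(-27, 4)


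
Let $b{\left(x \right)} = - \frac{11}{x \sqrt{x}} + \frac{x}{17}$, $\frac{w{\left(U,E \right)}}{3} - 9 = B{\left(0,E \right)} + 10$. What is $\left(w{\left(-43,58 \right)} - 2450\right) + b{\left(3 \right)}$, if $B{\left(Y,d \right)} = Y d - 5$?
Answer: $- \frac{40933}{17} - \frac{11 \sqrt{3}}{9} \approx -2409.9$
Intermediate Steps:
$B{\left(Y,d \right)} = -5 + Y d$
$w{\left(U,E \right)} = 42$ ($w{\left(U,E \right)} = 27 + 3 \left(\left(-5 + 0 E\right) + 10\right) = 27 + 3 \left(\left(-5 + 0\right) + 10\right) = 27 + 3 \left(-5 + 10\right) = 27 + 3 \cdot 5 = 27 + 15 = 42$)
$b{\left(x \right)} = - \frac{11}{x^{\frac{3}{2}}} + \frac{x}{17}$ ($b{\left(x \right)} = - \frac{11}{x^{\frac{3}{2}}} + x \frac{1}{17} = - \frac{11}{x^{\frac{3}{2}}} + \frac{x}{17}$)
$\left(w{\left(-43,58 \right)} - 2450\right) + b{\left(3 \right)} = \left(42 - 2450\right) + \left(- \frac{11}{3 \sqrt{3}} + \frac{1}{17} \cdot 3\right) = -2408 + \left(- 11 \frac{\sqrt{3}}{9} + \frac{3}{17}\right) = -2408 + \left(- \frac{11 \sqrt{3}}{9} + \frac{3}{17}\right) = -2408 + \left(\frac{3}{17} - \frac{11 \sqrt{3}}{9}\right) = - \frac{40933}{17} - \frac{11 \sqrt{3}}{9}$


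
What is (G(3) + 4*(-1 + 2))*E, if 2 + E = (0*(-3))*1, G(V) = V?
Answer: -14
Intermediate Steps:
E = -2 (E = -2 + (0*(-3))*1 = -2 + 0*1 = -2 + 0 = -2)
(G(3) + 4*(-1 + 2))*E = (3 + 4*(-1 + 2))*(-2) = (3 + 4*1)*(-2) = (3 + 4)*(-2) = 7*(-2) = -14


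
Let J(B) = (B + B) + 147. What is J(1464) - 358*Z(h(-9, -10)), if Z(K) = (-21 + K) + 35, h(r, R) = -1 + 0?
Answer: -1579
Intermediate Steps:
h(r, R) = -1
J(B) = 147 + 2*B (J(B) = 2*B + 147 = 147 + 2*B)
Z(K) = 14 + K
J(1464) - 358*Z(h(-9, -10)) = (147 + 2*1464) - 358*(14 - 1) = (147 + 2928) - 358*13 = 3075 - 4654 = -1579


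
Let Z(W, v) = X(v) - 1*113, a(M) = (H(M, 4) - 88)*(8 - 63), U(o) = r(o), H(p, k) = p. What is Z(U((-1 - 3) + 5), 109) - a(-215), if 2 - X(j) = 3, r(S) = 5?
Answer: -16779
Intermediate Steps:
U(o) = 5
X(j) = -1 (X(j) = 2 - 1*3 = 2 - 3 = -1)
a(M) = 4840 - 55*M (a(M) = (M - 88)*(8 - 63) = (-88 + M)*(-55) = 4840 - 55*M)
Z(W, v) = -114 (Z(W, v) = -1 - 1*113 = -1 - 113 = -114)
Z(U((-1 - 3) + 5), 109) - a(-215) = -114 - (4840 - 55*(-215)) = -114 - (4840 + 11825) = -114 - 1*16665 = -114 - 16665 = -16779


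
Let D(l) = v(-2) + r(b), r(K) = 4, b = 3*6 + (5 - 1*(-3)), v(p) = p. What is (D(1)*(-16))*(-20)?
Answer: 640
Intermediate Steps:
b = 26 (b = 18 + (5 + 3) = 18 + 8 = 26)
D(l) = 2 (D(l) = -2 + 4 = 2)
(D(1)*(-16))*(-20) = (2*(-16))*(-20) = -32*(-20) = 640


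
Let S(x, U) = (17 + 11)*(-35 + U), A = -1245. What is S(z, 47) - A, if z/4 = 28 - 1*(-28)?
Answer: 1581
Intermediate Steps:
z = 224 (z = 4*(28 - 1*(-28)) = 4*(28 + 28) = 4*56 = 224)
S(x, U) = -980 + 28*U (S(x, U) = 28*(-35 + U) = -980 + 28*U)
S(z, 47) - A = (-980 + 28*47) - 1*(-1245) = (-980 + 1316) + 1245 = 336 + 1245 = 1581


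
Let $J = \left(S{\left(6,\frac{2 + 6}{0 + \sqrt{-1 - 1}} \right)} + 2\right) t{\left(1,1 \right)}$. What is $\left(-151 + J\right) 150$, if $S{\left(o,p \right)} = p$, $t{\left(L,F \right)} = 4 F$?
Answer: $-21450 - 2400 i \sqrt{2} \approx -21450.0 - 3394.1 i$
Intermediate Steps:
$J = 8 - 16 i \sqrt{2}$ ($J = \left(\frac{2 + 6}{0 + \sqrt{-1 - 1}} + 2\right) 4 \cdot 1 = \left(\frac{8}{0 + \sqrt{-2}} + 2\right) 4 = \left(\frac{8}{0 + i \sqrt{2}} + 2\right) 4 = \left(\frac{8}{i \sqrt{2}} + 2\right) 4 = \left(8 \left(- \frac{i \sqrt{2}}{2}\right) + 2\right) 4 = \left(- 4 i \sqrt{2} + 2\right) 4 = \left(2 - 4 i \sqrt{2}\right) 4 = 8 - 16 i \sqrt{2} \approx 8.0 - 22.627 i$)
$\left(-151 + J\right) 150 = \left(-151 + \left(8 - 16 i \sqrt{2}\right)\right) 150 = \left(-143 - 16 i \sqrt{2}\right) 150 = -21450 - 2400 i \sqrt{2}$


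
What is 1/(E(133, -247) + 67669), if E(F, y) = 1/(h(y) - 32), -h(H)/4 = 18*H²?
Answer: 4392680/297248262919 ≈ 1.4778e-5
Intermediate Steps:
h(H) = -72*H²
E(F, y) = 1/(-32 - 72*y²) (E(F, y) = 1/(-72*y² - 32) = 1/(-32 - 72*y²))
1/(E(133, -247) + 67669) = 1/(-1/(32 + 72*(-247)²) + 67669) = 1/(-1/(32 + 72*61009) + 67669) = 1/(-1/(32 + 4392648) + 67669) = 1/(-1/4392680 + 67669) = 1/(297248262919/4392680) = 4392680/297248262919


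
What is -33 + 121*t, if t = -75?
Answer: -9108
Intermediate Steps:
-33 + 121*t = -33 + 121*(-75) = -33 - 9075 = -9108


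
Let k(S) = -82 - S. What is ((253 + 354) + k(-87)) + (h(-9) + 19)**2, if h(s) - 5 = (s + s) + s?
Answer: 621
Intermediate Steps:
h(s) = 5 + 3*s (h(s) = 5 + ((s + s) + s) = 5 + (2*s + s) = 5 + 3*s)
((253 + 354) + k(-87)) + (h(-9) + 19)**2 = ((253 + 354) + (-82 - 1*(-87))) + ((5 + 3*(-9)) + 19)**2 = (607 + (-82 + 87)) + ((5 - 27) + 19)**2 = (607 + 5) + (-22 + 19)**2 = 612 + (-3)**2 = 612 + 9 = 621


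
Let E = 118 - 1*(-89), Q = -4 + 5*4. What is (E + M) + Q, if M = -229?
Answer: -6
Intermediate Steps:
Q = 16 (Q = -4 + 20 = 16)
E = 207 (E = 118 + 89 = 207)
(E + M) + Q = (207 - 229) + 16 = -22 + 16 = -6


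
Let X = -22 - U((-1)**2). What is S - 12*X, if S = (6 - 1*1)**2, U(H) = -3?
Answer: 253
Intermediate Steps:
S = 25 (S = (6 - 1)**2 = 5**2 = 25)
X = -19 (X = -22 - 1*(-3) = -22 + 3 = -19)
S - 12*X = 25 - 12*(-19) = 25 + 228 = 253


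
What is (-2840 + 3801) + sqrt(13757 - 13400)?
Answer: 961 + sqrt(357) ≈ 979.89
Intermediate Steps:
(-2840 + 3801) + sqrt(13757 - 13400) = 961 + sqrt(357)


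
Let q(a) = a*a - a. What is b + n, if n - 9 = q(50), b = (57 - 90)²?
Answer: 3548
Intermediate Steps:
b = 1089 (b = (-33)² = 1089)
q(a) = a² - a
n = 2459 (n = 9 + 50*(-1 + 50) = 9 + 50*49 = 9 + 2450 = 2459)
b + n = 1089 + 2459 = 3548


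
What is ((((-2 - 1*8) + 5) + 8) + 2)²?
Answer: 25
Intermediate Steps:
((((-2 - 1*8) + 5) + 8) + 2)² = ((((-2 - 8) + 5) + 8) + 2)² = (((-10 + 5) + 8) + 2)² = ((-5 + 8) + 2)² = (3 + 2)² = 5² = 25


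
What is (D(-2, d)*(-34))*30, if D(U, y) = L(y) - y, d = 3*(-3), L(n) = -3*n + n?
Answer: -27540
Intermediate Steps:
L(n) = -2*n
d = -9
D(U, y) = -3*y (D(U, y) = -2*y - y = -3*y)
(D(-2, d)*(-34))*30 = (-3*(-9)*(-34))*30 = (27*(-34))*30 = -918*30 = -27540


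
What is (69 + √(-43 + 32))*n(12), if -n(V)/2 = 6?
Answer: -828 - 12*I*√11 ≈ -828.0 - 39.799*I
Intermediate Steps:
n(V) = -12 (n(V) = -2*6 = -12)
(69 + √(-43 + 32))*n(12) = (69 + √(-43 + 32))*(-12) = (69 + √(-11))*(-12) = (69 + I*√11)*(-12) = -828 - 12*I*√11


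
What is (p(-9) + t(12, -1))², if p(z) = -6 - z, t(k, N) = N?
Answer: 4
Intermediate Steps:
(p(-9) + t(12, -1))² = ((-6 - 1*(-9)) - 1)² = ((-6 + 9) - 1)² = (3 - 1)² = 2² = 4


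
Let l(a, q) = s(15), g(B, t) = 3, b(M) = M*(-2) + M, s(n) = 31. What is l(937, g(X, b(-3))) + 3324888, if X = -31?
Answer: 3324919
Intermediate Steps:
b(M) = -M (b(M) = -2*M + M = -M)
l(a, q) = 31
l(937, g(X, b(-3))) + 3324888 = 31 + 3324888 = 3324919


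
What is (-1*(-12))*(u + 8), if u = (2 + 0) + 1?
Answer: 132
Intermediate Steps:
u = 3 (u = 2 + 1 = 3)
(-1*(-12))*(u + 8) = (-1*(-12))*(3 + 8) = 12*11 = 132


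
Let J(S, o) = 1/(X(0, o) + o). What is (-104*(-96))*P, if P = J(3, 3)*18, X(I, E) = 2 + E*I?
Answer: 179712/5 ≈ 35942.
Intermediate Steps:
J(S, o) = 1/(2 + o) (J(S, o) = 1/((2 + o*0) + o) = 1/((2 + 0) + o) = 1/(2 + o))
P = 18/5 (P = 18/(2 + 3) = 18/5 ≈ 3.6000)
(-104*(-96))*P = -104*(-96)*(18/5) = 9984*(18/5) = 179712/5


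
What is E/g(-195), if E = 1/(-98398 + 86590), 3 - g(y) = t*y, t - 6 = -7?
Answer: 1/2267136 ≈ 4.4108e-7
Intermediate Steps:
t = -1 (t = 6 - 7 = -1)
g(y) = 3 + y (g(y) = 3 - (-1)*y = 3 + y)
E = -1/11808 (E = 1/(-11808) = -1/11808 ≈ -8.4688e-5)
E/g(-195) = -1/(11808*(3 - 195)) = -1/11808/(-192) = -1/11808*(-1/192) = 1/2267136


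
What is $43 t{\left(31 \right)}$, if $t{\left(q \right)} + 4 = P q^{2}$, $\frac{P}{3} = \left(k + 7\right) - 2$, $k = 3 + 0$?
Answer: $991580$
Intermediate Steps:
$k = 3$
$P = 24$ ($P = 3 \left(\left(3 + 7\right) - 2\right) = 3 \left(10 - 2\right) = 3 \cdot 8 = 24$)
$t{\left(q \right)} = -4 + 24 q^{2}$
$43 t{\left(31 \right)} = 43 \left(-4 + 24 \cdot 31^{2}\right) = 43 \left(-4 + 24 \cdot 961\right) = 43 \left(-4 + 23064\right) = 43 \cdot 23060 = 991580$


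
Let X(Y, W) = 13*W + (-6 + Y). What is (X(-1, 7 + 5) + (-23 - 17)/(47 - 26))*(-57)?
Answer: -58691/7 ≈ -8384.4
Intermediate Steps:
X(Y, W) = -6 + Y + 13*W
(X(-1, 7 + 5) + (-23 - 17)/(47 - 26))*(-57) = ((-6 - 1 + 13*(7 + 5)) + (-23 - 17)/(47 - 26))*(-57) = ((-6 - 1 + 13*12) - 40/21)*(-57) = ((-6 - 1 + 156) - 40*1/21)*(-57) = (149 - 40/21)*(-57) = (3089/21)*(-57) = -58691/7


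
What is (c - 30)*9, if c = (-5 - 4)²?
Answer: 459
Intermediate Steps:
c = 81 (c = (-9)² = 81)
(c - 30)*9 = (81 - 30)*9 = 51*9 = 459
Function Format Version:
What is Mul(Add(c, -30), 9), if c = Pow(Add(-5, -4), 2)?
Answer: 459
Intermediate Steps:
c = 81 (c = Pow(-9, 2) = 81)
Mul(Add(c, -30), 9) = Mul(Add(81, -30), 9) = Mul(51, 9) = 459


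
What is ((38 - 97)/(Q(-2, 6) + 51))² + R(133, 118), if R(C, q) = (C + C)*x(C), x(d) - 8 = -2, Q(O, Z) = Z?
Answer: 5188885/3249 ≈ 1597.1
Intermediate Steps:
x(d) = 6 (x(d) = 8 - 2 = 6)
R(C, q) = 12*C (R(C, q) = (C + C)*6 = (2*C)*6 = 12*C)
((38 - 97)/(Q(-2, 6) + 51))² + R(133, 118) = ((38 - 97)/(6 + 51))² + 12*133 = (-59/57)² + 1596 = 3481/3249 + 1596 = 5188885/3249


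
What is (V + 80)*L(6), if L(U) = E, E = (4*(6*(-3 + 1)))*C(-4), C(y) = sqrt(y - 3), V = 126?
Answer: -9888*I*sqrt(7) ≈ -26161.0*I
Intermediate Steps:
C(y) = sqrt(-3 + y)
E = -48*I*sqrt(7) (E = (4*(6*(-3 + 1)))*sqrt(-3 - 4) = (4*(6*(-2)))*sqrt(-7) = (4*(-12))*(I*sqrt(7)) = -48*I*sqrt(7) ≈ -127.0*I)
L(U) = -48*I*sqrt(7)
(V + 80)*L(6) = (126 + 80)*(-48*I*sqrt(7)) = 206*(-48*I*sqrt(7)) = -9888*I*sqrt(7)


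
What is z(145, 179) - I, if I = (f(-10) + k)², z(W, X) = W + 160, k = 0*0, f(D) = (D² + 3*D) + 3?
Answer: -5024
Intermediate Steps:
f(D) = 3 + D² + 3*D
k = 0
z(W, X) = 160 + W
I = 5329 (I = ((3 + (-10)² + 3*(-10)) + 0)² = ((3 + 100 - 30) + 0)² = (73 + 0)² = 73² = 5329)
z(145, 179) - I = (160 + 145) - 1*5329 = 305 - 5329 = -5024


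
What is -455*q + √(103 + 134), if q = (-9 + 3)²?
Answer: -16380 + √237 ≈ -16365.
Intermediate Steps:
q = 36 (q = (-6)² = 36)
-455*q + √(103 + 134) = -455*36 + √(103 + 134) = -16380 + √237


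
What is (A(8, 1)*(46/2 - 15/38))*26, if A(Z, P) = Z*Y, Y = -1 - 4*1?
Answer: -446680/19 ≈ -23509.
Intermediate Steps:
Y = -5 (Y = -1 - 4 = -5)
A(Z, P) = -5*Z (A(Z, P) = Z*(-5) = -5*Z)
(A(8, 1)*(46/2 - 15/38))*26 = ((-5*8)*(46/2 - 15/38))*26 = -40*(46*(½) - 15*1/38)*26 = -40*(23 - 15/38)*26 = -40*859/38*26 = -17180/19*26 = -446680/19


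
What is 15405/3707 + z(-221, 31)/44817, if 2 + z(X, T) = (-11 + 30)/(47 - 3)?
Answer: 920533429/221515492 ≈ 4.1556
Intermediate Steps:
z(X, T) = -69/44 (z(X, T) = -2 + (-11 + 30)/(47 - 3) = -2 + 19/44 = -69/44)
15405/3707 + z(-221, 31)/44817 = 15405/3707 - 69/44/44817 = 15405*(1/3707) - 69/44*1/44817 = 15405/3707 - 23/657316 = 920533429/221515492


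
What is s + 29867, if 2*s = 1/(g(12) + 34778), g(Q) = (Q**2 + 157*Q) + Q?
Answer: 2199286413/73636 ≈ 29867.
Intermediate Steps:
g(Q) = Q**2 + 158*Q
s = 1/73636 (s = 1/(2*(12*(158 + 12) + 34778)) = 1/(2*(12*170 + 34778)) = 1/(2*(2040 + 34778)) = (1/2)/36818 = (1/2)*(1/36818) = 1/73636 ≈ 1.3580e-5)
s + 29867 = 1/73636 + 29867 = 2199286413/73636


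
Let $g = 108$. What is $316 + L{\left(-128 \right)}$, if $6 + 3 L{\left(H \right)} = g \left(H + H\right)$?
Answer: $-8902$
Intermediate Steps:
$L{\left(H \right)} = -2 + 72 H$ ($L{\left(H \right)} = -2 + \frac{108 \left(H + H\right)}{3} = -2 + \frac{108 \cdot 2 H}{3} = -2 + \frac{216 H}{3} = -2 + 72 H$)
$316 + L{\left(-128 \right)} = 316 + \left(-2 + 72 \left(-128\right)\right) = 316 - 9218 = -8902$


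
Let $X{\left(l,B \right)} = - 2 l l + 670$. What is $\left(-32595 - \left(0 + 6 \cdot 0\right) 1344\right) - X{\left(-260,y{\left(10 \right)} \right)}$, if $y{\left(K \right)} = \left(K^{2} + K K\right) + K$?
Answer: $101935$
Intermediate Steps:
$y{\left(K \right)} = K + 2 K^{2}$ ($y{\left(K \right)} = \left(K^{2} + K^{2}\right) + K = 2 K^{2} + K = K + 2 K^{2}$)
$X{\left(l,B \right)} = 670 - 2 l^{2}$ ($X{\left(l,B \right)} = - 2 l^{2} + 670 = 670 - 2 l^{2}$)
$\left(-32595 - \left(0 + 6 \cdot 0\right) 1344\right) - X{\left(-260,y{\left(10 \right)} \right)} = \left(-32595 - \left(0 + 6 \cdot 0\right) 1344\right) - \left(670 - 2 \left(-260\right)^{2}\right) = \left(-32595 - \left(0 + 0\right) 1344\right) - \left(670 - 135200\right) = \left(-32595 - 0 \cdot 1344\right) - \left(670 - 135200\right) = \left(-32595 - 0\right) - -134530 = \left(-32595 + 0\right) + 134530 = -32595 + 134530 = 101935$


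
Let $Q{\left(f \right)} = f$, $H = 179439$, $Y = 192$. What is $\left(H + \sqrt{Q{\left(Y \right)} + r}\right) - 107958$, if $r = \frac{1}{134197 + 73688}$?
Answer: $71481 + \frac{\sqrt{8297505467085}}{207885} \approx 71495.0$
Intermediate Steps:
$r = \frac{1}{207885} \approx 4.8104 \cdot 10^{-6}$
$\left(H + \sqrt{Q{\left(Y \right)} + r}\right) - 107958 = \left(179439 + \sqrt{192 + \frac{1}{207885}}\right) - 107958 = \left(179439 + \sqrt{\frac{39913921}{207885}}\right) - 107958 = \left(179439 + \frac{\sqrt{8297505467085}}{207885}\right) - 107958 = 71481 + \frac{\sqrt{8297505467085}}{207885}$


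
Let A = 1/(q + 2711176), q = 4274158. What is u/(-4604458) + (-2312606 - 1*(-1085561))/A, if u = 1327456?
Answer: -19733139533872912598/2302229 ≈ -8.5713e+12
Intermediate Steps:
A = 1/6985334 (A = 1/(4274158 + 2711176) = 1/6985334 ≈ 1.4316e-7)
u/(-4604458) + (-2312606 - 1*(-1085561))/A = 1327456/(-4604458) + (-2312606 - 1*(-1085561))/(1/6985334) = 1327456*(-1/4604458) + (-2312606 + 1085561)*6985334 = -663728/2302229 - 1227045*6985334 = -663728/2302229 - 8571319158030 = -19733139533872912598/2302229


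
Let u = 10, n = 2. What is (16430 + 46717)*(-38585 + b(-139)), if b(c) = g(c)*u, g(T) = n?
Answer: -2435264055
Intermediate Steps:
g(T) = 2
b(c) = 20 (b(c) = 2*10 = 20)
(16430 + 46717)*(-38585 + b(-139)) = (16430 + 46717)*(-38585 + 20) = 63147*(-38565) = -2435264055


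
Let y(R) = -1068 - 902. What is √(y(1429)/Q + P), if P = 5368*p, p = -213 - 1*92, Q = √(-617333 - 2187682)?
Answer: √(-515279321004575160 + 221035182*I*√2805015)/561003 ≈ 0.00045963 + 1279.5*I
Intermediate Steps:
Q = I*√2805015 (Q = √(-2805015) = I*√2805015 ≈ 1674.8*I)
p = -305 (p = -213 - 92 = -305)
y(R) = -1970
P = -1637240 (P = 5368*(-305) = -1637240)
√(y(1429)/Q + P) = √(-1970*(-I*√2805015/2805015) - 1637240) = √(-(-394)*I*√2805015/561003 - 1637240) = √(394*I*√2805015/561003 - 1637240) = √(-1637240 + 394*I*√2805015/561003)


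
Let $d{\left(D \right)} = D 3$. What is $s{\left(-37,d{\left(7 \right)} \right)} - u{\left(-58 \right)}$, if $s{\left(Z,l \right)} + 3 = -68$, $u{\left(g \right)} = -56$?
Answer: $-15$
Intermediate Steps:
$d{\left(D \right)} = 3 D$
$s{\left(Z,l \right)} = -71$ ($s{\left(Z,l \right)} = -3 - 68 = -71$)
$s{\left(-37,d{\left(7 \right)} \right)} - u{\left(-58 \right)} = -71 - -56 = -71 + 56 = -15$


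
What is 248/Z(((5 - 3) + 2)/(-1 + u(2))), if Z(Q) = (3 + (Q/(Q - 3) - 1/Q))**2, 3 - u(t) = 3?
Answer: 194432/11449 ≈ 16.982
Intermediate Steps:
u(t) = 0 (u(t) = 3 - 1*3 = 3 - 3 = 0)
Z(Q) = (3 - 1/Q + Q/(-3 + Q))**2 (Z(Q) = (3 + (Q/(-3 + Q) - 1/Q))**2 = (3 + (-1/Q + Q/(-3 + Q)))**2 = (3 - 1/Q + Q/(-3 + Q))**2)
248/Z(((5 - 3) + 2)/(-1 + u(2))) = 248/(((3 - 10*((5 - 3) + 2)/(-1 + 0) + 4*(((5 - 3) + 2)/(-1 + 0))**2)**2/((((5 - 3) + 2)/(-1 + 0))**2*(-3 + ((5 - 3) + 2)/(-1 + 0))**2))) = 248/(((3 - 10*(2 + 2)/(-1) + 4*((2 + 2)/(-1))**2)**2/(((2 + 2)/(-1))**2*(-3 + (2 + 2)/(-1))**2))) = 248/(((3 - (-10)*4 + 4*(-1*4)**2)**2/((-1*4)**2*(-3 - 1*4)**2))) = 248/(((3 - 10*(-4) + 4*(-4)**2)**2/((-4)**2*(-3 - 4)**2))) = 248/(((1/16)*(3 + 40 + 4*16)**2/(-7)**2)) = 248/(((1/16)*(1/49)*(3 + 40 + 64)**2)) = 248/(((1/16)*(1/49)*107**2)) = 248/(((1/16)*(1/49)*11449)) = 248/(11449/784) = 248*(784/11449) = 194432/11449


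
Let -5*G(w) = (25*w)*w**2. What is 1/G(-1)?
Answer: 1/5 ≈ 0.20000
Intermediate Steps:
G(w) = -5*w**3 (G(w) = -25*w*w**2/5 = -5*w**3)
1/G(-1) = 1/(-5*(-1)**3) = 1/(-5*(-1)) = 1/5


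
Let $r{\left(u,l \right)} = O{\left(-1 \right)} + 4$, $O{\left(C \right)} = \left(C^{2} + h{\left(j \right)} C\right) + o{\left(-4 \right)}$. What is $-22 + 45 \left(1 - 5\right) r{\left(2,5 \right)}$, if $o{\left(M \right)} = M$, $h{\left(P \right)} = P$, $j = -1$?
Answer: $-382$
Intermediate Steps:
$O{\left(C \right)} = -4 + C^{2} - C$ ($O{\left(C \right)} = \left(C^{2} - C\right) - 4 = -4 + C^{2} - C$)
$r{\left(u,l \right)} = 2$ ($r{\left(u,l \right)} = \left(-4 + \left(-1\right)^{2} - -1\right) + 4 = \left(-4 + 1 + 1\right) + 4 = -2 + 4 = 2$)
$-22 + 45 \left(1 - 5\right) r{\left(2,5 \right)} = -22 + 45 \left(1 - 5\right) 2 = -22 + 45 \left(\left(-4\right) 2\right) = -22 + 45 \left(-8\right) = -22 - 360 = -382$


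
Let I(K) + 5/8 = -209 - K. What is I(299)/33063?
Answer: -4069/264504 ≈ -0.015384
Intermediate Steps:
I(K) = -1677/8 - K (I(K) = -5/8 + (-209 - K) = -1677/8 - K)
I(299)/33063 = (-1677/8 - 1*299)/33063 = (-1677/8 - 299)*(1/33063) = -4069/8*1/33063 = -4069/264504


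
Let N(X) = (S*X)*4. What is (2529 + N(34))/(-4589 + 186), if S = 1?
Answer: -2665/4403 ≈ -0.60527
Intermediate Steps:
N(X) = 4*X (N(X) = (1*X)*4 = X*4 = 4*X)
(2529 + N(34))/(-4589 + 186) = (2529 + 4*34)/(-4589 + 186) = (2529 + 136)/(-4403) = 2665*(-1/4403) = -2665/4403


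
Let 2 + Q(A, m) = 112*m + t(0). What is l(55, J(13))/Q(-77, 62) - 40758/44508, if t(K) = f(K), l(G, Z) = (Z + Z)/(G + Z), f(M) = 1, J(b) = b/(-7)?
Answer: -2193140762/2394897591 ≈ -0.91576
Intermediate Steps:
J(b) = -b/7 (J(b) = b*(-⅐) = -b/7)
l(G, Z) = 2*Z/(G + Z) (l(G, Z) = (2*Z)/(G + Z) = 2*Z/(G + Z))
t(K) = 1
Q(A, m) = -1 + 112*m (Q(A, m) = -2 + (112*m + 1) = -2 + (1 + 112*m) = -1 + 112*m)
l(55, J(13))/Q(-77, 62) - 40758/44508 = (2*(-⅐*13)/(55 - ⅐*13))/(-1 + 112*62) - 40758/44508 = (2*(-13/7)/(55 - 13/7))/(-1 + 6944) - 40758*1/44508 = (2*(-13/7)/(372/7))/6943 - 6793/7418 = (2*(-13/7)*(7/372))*(1/6943) - 6793/7418 = -13/186*1/6943 - 6793/7418 = -13/1291398 - 6793/7418 = -2193140762/2394897591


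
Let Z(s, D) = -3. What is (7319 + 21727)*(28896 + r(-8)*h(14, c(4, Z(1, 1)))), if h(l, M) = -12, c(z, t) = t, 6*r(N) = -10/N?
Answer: 839240601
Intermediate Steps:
r(N) = -5/(3*N) (r(N) = (-10/N)/6 = -5/(3*N))
(7319 + 21727)*(28896 + r(-8)*h(14, c(4, Z(1, 1)))) = (7319 + 21727)*(28896 - 5/3/(-8)*(-12)) = 29046*(28896 - 5/3*(-⅛)*(-12)) = 29046*(28896 + (5/24)*(-12)) = 29046*(28896 - 5/2) = 29046*(57787/2) = 839240601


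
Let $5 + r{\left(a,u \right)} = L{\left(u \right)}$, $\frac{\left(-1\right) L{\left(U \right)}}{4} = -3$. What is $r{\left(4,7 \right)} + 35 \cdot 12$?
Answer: $427$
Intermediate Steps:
$L{\left(U \right)} = 12$ ($L{\left(U \right)} = \left(-4\right) \left(-3\right) = 12$)
$r{\left(a,u \right)} = 7$ ($r{\left(a,u \right)} = -5 + 12 = 7$)
$r{\left(4,7 \right)} + 35 \cdot 12 = 7 + 35 \cdot 12 = 7 + 420 = 427$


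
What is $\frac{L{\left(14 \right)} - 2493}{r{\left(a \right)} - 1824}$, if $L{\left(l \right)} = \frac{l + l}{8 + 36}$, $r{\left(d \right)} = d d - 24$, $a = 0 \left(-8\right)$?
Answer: $\frac{3427}{2541} \approx 1.3487$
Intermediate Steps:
$a = 0$
$r{\left(d \right)} = -24 + d^{2}$ ($r{\left(d \right)} = d^{2} - 24 = -24 + d^{2}$)
$L{\left(l \right)} = \frac{l}{22}$ ($L{\left(l \right)} = \frac{2 l}{44} = 2 l \frac{1}{44} = \frac{l}{22}$)
$\frac{L{\left(14 \right)} - 2493}{r{\left(a \right)} - 1824} = \frac{\frac{1}{22} \cdot 14 - 2493}{\left(-24 + 0^{2}\right) - 1824} = \frac{\frac{7}{11} - 2493}{\left(-24 + 0\right) - 1824} = - \frac{27416}{11 \left(-24 - 1824\right)} = - \frac{27416}{11 \left(-1848\right)} = \left(- \frac{27416}{11}\right) \left(- \frac{1}{1848}\right) = \frac{3427}{2541}$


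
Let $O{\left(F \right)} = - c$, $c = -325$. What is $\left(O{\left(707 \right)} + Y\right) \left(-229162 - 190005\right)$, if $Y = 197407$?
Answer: $-82882729244$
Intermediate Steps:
$O{\left(F \right)} = 325$ ($O{\left(F \right)} = \left(-1\right) \left(-325\right) = 325$)
$\left(O{\left(707 \right)} + Y\right) \left(-229162 - 190005\right) = \left(325 + 197407\right) \left(-229162 - 190005\right) = 197732 \left(-419167\right) = -82882729244$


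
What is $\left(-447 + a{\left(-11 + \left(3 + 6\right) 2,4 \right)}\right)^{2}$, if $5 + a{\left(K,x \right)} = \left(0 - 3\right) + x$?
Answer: $203401$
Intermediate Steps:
$a{\left(K,x \right)} = -8 + x$ ($a{\left(K,x \right)} = -5 + \left(\left(0 - 3\right) + x\right) = -5 + \left(-3 + x\right) = -8 + x$)
$\left(-447 + a{\left(-11 + \left(3 + 6\right) 2,4 \right)}\right)^{2} = \left(-447 + \left(-8 + 4\right)\right)^{2} = \left(-447 - 4\right)^{2} = \left(-451\right)^{2} = 203401$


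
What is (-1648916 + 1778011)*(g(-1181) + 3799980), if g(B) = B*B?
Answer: 670615089395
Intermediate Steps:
g(B) = B²
(-1648916 + 1778011)*(g(-1181) + 3799980) = (-1648916 + 1778011)*((-1181)² + 3799980) = 129095*(1394761 + 3799980) = 129095*5194741 = 670615089395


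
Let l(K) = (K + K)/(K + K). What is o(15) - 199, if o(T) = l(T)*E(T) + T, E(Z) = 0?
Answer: -184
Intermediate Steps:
l(K) = 1 (l(K) = (2*K)/((2*K)) = (2*K)*(1/(2*K)) = 1)
o(T) = T (o(T) = 1*0 + T = 0 + T = T)
o(15) - 199 = 15 - 199 = -184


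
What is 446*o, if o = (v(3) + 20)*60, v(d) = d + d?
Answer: 695760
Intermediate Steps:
v(d) = 2*d
o = 1560 (o = (2*3 + 20)*60 = (6 + 20)*60 = 26*60 = 1560)
446*o = 446*1560 = 695760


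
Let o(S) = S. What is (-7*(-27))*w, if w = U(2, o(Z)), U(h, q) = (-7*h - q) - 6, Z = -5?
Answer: -2835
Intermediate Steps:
U(h, q) = -6 - q - 7*h (U(h, q) = (-q - 7*h) - 6 = -6 - q - 7*h)
w = -15 (w = -6 - 1*(-5) - 7*2 = -6 + 5 - 14 = -15)
(-7*(-27))*w = -7*(-27)*(-15) = 189*(-15) = -2835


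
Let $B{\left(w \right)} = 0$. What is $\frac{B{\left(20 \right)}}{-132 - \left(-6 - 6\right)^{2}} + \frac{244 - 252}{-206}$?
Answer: $\frac{4}{103} \approx 0.038835$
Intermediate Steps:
$\frac{B{\left(20 \right)}}{-132 - \left(-6 - 6\right)^{2}} + \frac{244 - 252}{-206} = \frac{0}{-132 - \left(-6 - 6\right)^{2}} + \frac{244 - 252}{-206} = \frac{0}{-132 - \left(-12\right)^{2}} + \left(244 - 252\right) \left(- \frac{1}{206}\right) = \frac{0}{-132 - 144} - - \frac{4}{103} = \frac{0}{-132 - 144} + \frac{4}{103} = \frac{0}{-276} + \frac{4}{103} = 0 \left(- \frac{1}{276}\right) + \frac{4}{103} = 0 + \frac{4}{103} = \frac{4}{103}$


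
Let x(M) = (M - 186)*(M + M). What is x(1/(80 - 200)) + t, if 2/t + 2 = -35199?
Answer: 785707121/253447200 ≈ 3.1001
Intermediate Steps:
x(M) = 2*M*(-186 + M) (x(M) = (-186 + M)*(2*M) = 2*M*(-186 + M))
t = -2/35201 (t = 2/(-2 - 35199) = 2/(-35201) = 2*(-1/35201) = -2/35201 ≈ -5.6817e-5)
x(1/(80 - 200)) + t = 2*(-186 + 1/(80 - 200))/(80 - 200) - 2/35201 = 2*(-186 + 1/(-120))/(-120) - 2/35201 = 2*(-1/120)*(-186 - 1/120) - 2/35201 = 2*(-1/120)*(-22321/120) - 2/35201 = 22321/7200 - 2/35201 = 785707121/253447200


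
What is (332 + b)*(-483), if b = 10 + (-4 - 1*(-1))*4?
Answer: -159390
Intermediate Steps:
b = -2 (b = 10 + (-4 + 1)*4 = 10 - 3*4 = 10 - 12 = -2)
(332 + b)*(-483) = (332 - 2)*(-483) = 330*(-483) = -159390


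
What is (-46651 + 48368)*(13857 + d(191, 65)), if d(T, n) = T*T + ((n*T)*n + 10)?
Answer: 1472023591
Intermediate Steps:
d(T, n) = 10 + T² + T*n² (d(T, n) = T² + ((T*n)*n + 10) = T² + (T*n² + 10) = T² + (10 + T*n²) = 10 + T² + T*n²)
(-46651 + 48368)*(13857 + d(191, 65)) = (-46651 + 48368)*(13857 + (10 + 191² + 191*65²)) = 1717*(13857 + (10 + 36481 + 191*4225)) = 1717*(13857 + (10 + 36481 + 806975)) = 1717*(13857 + 843466) = 1717*857323 = 1472023591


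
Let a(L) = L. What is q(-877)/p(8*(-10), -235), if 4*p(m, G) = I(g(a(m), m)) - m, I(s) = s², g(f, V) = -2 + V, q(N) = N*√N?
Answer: -877*I*√877/1701 ≈ -15.268*I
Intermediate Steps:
q(N) = N^(3/2)
p(m, G) = -m/4 + (-2 + m)²/4 (p(m, G) = ((-2 + m)² - m)/4 = -m/4 + (-2 + m)²/4)
q(-877)/p(8*(-10), -235) = (-877)^(3/2)/(-2*(-10) + (-2 + 8*(-10))²/4) = (-877*I*√877)/(-¼*(-80) + (-2 - 80)²/4) = (-877*I*√877)/(20 + (¼)*(-82)²) = (-877*I*√877)/(20 + (¼)*6724) = (-877*I*√877)/(20 + 1681) = -877*I*√877/1701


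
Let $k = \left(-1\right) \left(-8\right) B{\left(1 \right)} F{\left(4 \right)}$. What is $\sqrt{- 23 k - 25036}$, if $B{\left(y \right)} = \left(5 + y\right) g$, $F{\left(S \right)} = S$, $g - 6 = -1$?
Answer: $2 i \sqrt{11779} \approx 217.06 i$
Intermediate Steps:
$g = 5$ ($g = 6 - 1 = 5$)
$B{\left(y \right)} = 25 + 5 y$ ($B{\left(y \right)} = \left(5 + y\right) 5 = 25 + 5 y$)
$k = 960$ ($k = \left(-1\right) \left(-8\right) \left(25 + 5 \cdot 1\right) 4 = 8 \left(25 + 5\right) 4 = 8 \cdot 30 \cdot 4 = 8 \cdot 120 = 960$)
$\sqrt{- 23 k - 25036} = \sqrt{\left(-23\right) 960 - 25036} = \sqrt{-22080 - 25036} = \sqrt{-47116} = 2 i \sqrt{11779}$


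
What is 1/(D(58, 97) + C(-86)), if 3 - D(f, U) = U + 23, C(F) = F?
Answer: -1/203 ≈ -0.0049261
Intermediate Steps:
D(f, U) = -20 - U (D(f, U) = 3 - (U + 23) = 3 - (23 + U) = 3 + (-23 - U) = -20 - U)
1/(D(58, 97) + C(-86)) = 1/((-20 - 1*97) - 86) = 1/((-20 - 97) - 86) = 1/(-117 - 86) = 1/(-203) = -1/203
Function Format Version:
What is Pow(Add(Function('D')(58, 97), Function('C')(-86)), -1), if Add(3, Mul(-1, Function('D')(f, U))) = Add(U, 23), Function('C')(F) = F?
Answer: Rational(-1, 203) ≈ -0.0049261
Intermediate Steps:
Function('D')(f, U) = Add(-20, Mul(-1, U)) (Function('D')(f, U) = Add(3, Mul(-1, Add(U, 23))) = Add(3, Mul(-1, Add(23, U))) = Add(3, Add(-23, Mul(-1, U))) = Add(-20, Mul(-1, U)))
Pow(Add(Function('D')(58, 97), Function('C')(-86)), -1) = Pow(Add(Add(-20, Mul(-1, 97)), -86), -1) = Pow(Add(Add(-20, -97), -86), -1) = Pow(Add(-117, -86), -1) = Pow(-203, -1) = Rational(-1, 203)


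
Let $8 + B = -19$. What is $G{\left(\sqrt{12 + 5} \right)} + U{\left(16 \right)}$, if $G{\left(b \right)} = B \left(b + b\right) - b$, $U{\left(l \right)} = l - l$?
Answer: $- 55 \sqrt{17} \approx -226.77$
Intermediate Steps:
$B = -27$ ($B = -8 - 19 = -27$)
$U{\left(l \right)} = 0$
$G{\left(b \right)} = - 55 b$ ($G{\left(b \right)} = - 27 \left(b + b\right) - b = - 27 \cdot 2 b - b = - 54 b - b = - 55 b$)
$G{\left(\sqrt{12 + 5} \right)} + U{\left(16 \right)} = - 55 \sqrt{12 + 5} + 0 = - 55 \sqrt{17} + 0 = - 55 \sqrt{17}$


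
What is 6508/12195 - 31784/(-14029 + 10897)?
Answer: 390794/36585 ≈ 10.682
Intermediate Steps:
6508/12195 - 31784/(-14029 + 10897) = 6508*(1/12195) - 31784/(-3132) = 6508/12195 - 31784*(-1/3132) = 6508/12195 + 274/27 = 390794/36585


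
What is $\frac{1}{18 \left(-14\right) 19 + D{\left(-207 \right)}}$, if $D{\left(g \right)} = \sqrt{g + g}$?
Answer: $- \frac{266}{1273631} - \frac{i \sqrt{46}}{7641786} \approx -0.00020885 - 8.8753 \cdot 10^{-7} i$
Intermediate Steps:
$D{\left(g \right)} = \sqrt{2} \sqrt{g}$ ($D{\left(g \right)} = \sqrt{2 g} = \sqrt{2} \sqrt{g}$)
$\frac{1}{18 \left(-14\right) 19 + D{\left(-207 \right)}} = \frac{1}{18 \left(-14\right) 19 + \sqrt{2} \sqrt{-207}} = \frac{1}{\left(-252\right) 19 + \sqrt{2} \cdot 3 i \sqrt{23}} = \frac{1}{-4788 + 3 i \sqrt{46}}$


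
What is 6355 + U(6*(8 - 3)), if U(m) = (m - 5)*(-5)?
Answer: 6230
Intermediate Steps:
U(m) = 25 - 5*m (U(m) = (-5 + m)*(-5) = 25 - 5*m)
6355 + U(6*(8 - 3)) = 6355 + (25 - 30*(8 - 3)) = 6355 + (25 - 30*5) = 6355 + (25 - 5*30) = 6355 + (25 - 150) = 6355 - 125 = 6230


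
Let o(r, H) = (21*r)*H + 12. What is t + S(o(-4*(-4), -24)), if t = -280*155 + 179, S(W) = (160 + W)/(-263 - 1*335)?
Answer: -12919133/299 ≈ -43208.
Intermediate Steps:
o(r, H) = 12 + 21*H*r (o(r, H) = 21*H*r + 12 = 12 + 21*H*r)
S(W) = -80/299 - W/598 (S(W) = (160 + W)/(-263 - 335) = (160 + W)/(-598) = (160 + W)*(-1/598) = -80/299 - W/598)
t = -43221 (t = -43400 + 179 = -43221)
t + S(o(-4*(-4), -24)) = -43221 + (-80/299 - (12 + 21*(-24)*(-4*(-4)))/598) = -43221 + (-80/299 - (12 + 21*(-24)*16)/598) = -43221 + (-80/299 - (12 - 8064)/598) = -43221 + (-80/299 - 1/598*(-8052)) = -43221 + (-80/299 + 4026/299) = -43221 + 3946/299 = -12919133/299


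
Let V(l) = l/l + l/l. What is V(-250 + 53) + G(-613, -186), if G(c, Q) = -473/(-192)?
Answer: 857/192 ≈ 4.4635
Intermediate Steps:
V(l) = 2 (V(l) = 1 + 1 = 2)
G(c, Q) = 473/192 (G(c, Q) = -473*(-1/192) = 473/192)
V(-250 + 53) + G(-613, -186) = 2 + 473/192 = 857/192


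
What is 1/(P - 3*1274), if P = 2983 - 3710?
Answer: -1/4549 ≈ -0.00021983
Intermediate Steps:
P = -727
1/(P - 3*1274) = 1/(-727 - 3*1274) = 1/(-727 - 3822) = 1/(-4549) = -1/4549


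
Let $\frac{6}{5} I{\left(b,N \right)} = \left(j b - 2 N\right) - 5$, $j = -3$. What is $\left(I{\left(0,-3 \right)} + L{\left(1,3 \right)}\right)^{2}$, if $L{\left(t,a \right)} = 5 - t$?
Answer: $\frac{841}{36} \approx 23.361$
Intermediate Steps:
$I{\left(b,N \right)} = - \frac{25}{6} - \frac{5 b}{2} - \frac{5 N}{3}$ ($I{\left(b,N \right)} = \frac{5 \left(\left(- 3 b - 2 N\right) - 5\right)}{6} = \frac{5 \left(-5 - 3 b - 2 N\right)}{6} = - \frac{25}{6} - \frac{5 b}{2} - \frac{5 N}{3}$)
$\left(I{\left(0,-3 \right)} + L{\left(1,3 \right)}\right)^{2} = \left(\left(- \frac{25}{6} - 0 - -5\right) + \left(5 - 1\right)\right)^{2} = \left(\left(- \frac{25}{6} + 0 + 5\right) + \left(5 - 1\right)\right)^{2} = \left(\frac{5}{6} + 4\right)^{2} = \left(\frac{29}{6}\right)^{2} = \frac{841}{36}$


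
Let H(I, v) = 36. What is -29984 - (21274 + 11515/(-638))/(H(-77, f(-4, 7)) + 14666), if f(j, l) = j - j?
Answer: -281259763281/9379876 ≈ -29985.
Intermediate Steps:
f(j, l) = 0
-29984 - (21274 + 11515/(-638))/(H(-77, f(-4, 7)) + 14666) = -29984 - (21274 + 11515/(-638))/(36 + 14666) = -29984 - (21274 + 11515*(-1/638))/14702 = -29984 - (21274 - 11515/638)/14702 = -29984 - 13561297/(638*14702) = -29984 - 1*13561297/9379876 = -29984 - 13561297/9379876 = -281259763281/9379876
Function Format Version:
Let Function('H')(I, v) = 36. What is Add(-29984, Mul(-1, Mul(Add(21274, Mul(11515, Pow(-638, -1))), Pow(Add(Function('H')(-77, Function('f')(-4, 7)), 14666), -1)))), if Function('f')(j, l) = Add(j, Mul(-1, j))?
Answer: Rational(-281259763281, 9379876) ≈ -29985.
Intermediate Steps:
Function('f')(j, l) = 0
Add(-29984, Mul(-1, Mul(Add(21274, Mul(11515, Pow(-638, -1))), Pow(Add(Function('H')(-77, Function('f')(-4, 7)), 14666), -1)))) = Add(-29984, Mul(-1, Mul(Add(21274, Mul(11515, Pow(-638, -1))), Pow(Add(36, 14666), -1)))) = Add(-29984, Mul(-1, Mul(Add(21274, Mul(11515, Rational(-1, 638))), Pow(14702, -1)))) = Add(-29984, Mul(-1, Mul(Add(21274, Rational(-11515, 638)), Rational(1, 14702)))) = Add(-29984, Mul(-1, Mul(Rational(13561297, 638), Rational(1, 14702)))) = Add(-29984, Mul(-1, Rational(13561297, 9379876))) = Add(-29984, Rational(-13561297, 9379876)) = Rational(-281259763281, 9379876)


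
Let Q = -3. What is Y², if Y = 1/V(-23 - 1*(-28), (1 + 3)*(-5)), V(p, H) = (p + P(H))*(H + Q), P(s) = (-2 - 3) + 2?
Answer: 1/2116 ≈ 0.00047259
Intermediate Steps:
P(s) = -3 (P(s) = -5 + 2 = -3)
V(p, H) = (-3 + H)*(-3 + p) (V(p, H) = (p - 3)*(H - 3) = (-3 + p)*(-3 + H) = (-3 + H)*(-3 + p))
Y = -1/46 (Y = 1/(9 - 3*(1 + 3)*(-5) - 3*(-23 - 1*(-28)) + ((1 + 3)*(-5))*(-23 - 1*(-28))) = 1/(9 - 12*(-5) - 3*(-23 + 28) + (4*(-5))*(-23 + 28)) = 1/(9 - 3*(-20) - 3*5 - 20*5) = 1/(9 + 60 - 15 - 100) = 1/(-46) = -1/46 ≈ -0.021739)
Y² = (-1/46)² = 1/2116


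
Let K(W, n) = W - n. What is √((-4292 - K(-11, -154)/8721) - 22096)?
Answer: I*√222995864379/2907 ≈ 162.44*I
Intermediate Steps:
√((-4292 - K(-11, -154)/8721) - 22096) = √((-4292 - (-11 - 1*(-154))/8721) - 22096) = √((-4292 - (-11 + 154)/8721) - 22096) = √((-4292 - 143/8721) - 22096) = √(-37430675/8721 - 22096) = √(-230129891/8721) = I*√222995864379/2907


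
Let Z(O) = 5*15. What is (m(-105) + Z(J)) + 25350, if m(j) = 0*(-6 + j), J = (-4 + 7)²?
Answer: 25425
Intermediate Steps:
J = 9 (J = 3² = 9)
Z(O) = 75
m(j) = 0
(m(-105) + Z(J)) + 25350 = (0 + 75) + 25350 = 75 + 25350 = 25425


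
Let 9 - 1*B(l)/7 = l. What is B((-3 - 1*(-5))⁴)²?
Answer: 2401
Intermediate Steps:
B(l) = 63 - 7*l
B((-3 - 1*(-5))⁴)² = (63 - 7*(-3 - 1*(-5))⁴)² = (63 - 7*(-3 + 5)⁴)² = (63 - 7*2⁴)² = (63 - 7*16)² = (63 - 112)² = (-49)² = 2401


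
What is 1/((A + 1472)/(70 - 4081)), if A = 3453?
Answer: -4011/4925 ≈ -0.81442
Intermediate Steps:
1/((A + 1472)/(70 - 4081)) = 1/((3453 + 1472)/(70 - 4081)) = 1/(4925/(-4011)) = 1/(4925*(-1/4011)) = 1/(-4925/4011) = -4011/4925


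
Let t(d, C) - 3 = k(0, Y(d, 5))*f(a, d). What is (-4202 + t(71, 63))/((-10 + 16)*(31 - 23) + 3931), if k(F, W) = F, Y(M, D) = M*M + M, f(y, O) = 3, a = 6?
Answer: -4199/3979 ≈ -1.0553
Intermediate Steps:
Y(M, D) = M + M² (Y(M, D) = M² + M = M + M²)
t(d, C) = 3 (t(d, C) = 3 + 0*3 = 3 + 0 = 3)
(-4202 + t(71, 63))/((-10 + 16)*(31 - 23) + 3931) = (-4202 + 3)/((-10 + 16)*(31 - 23) + 3931) = -4199/(6*8 + 3931) = -4199/(48 + 3931) = -4199/3979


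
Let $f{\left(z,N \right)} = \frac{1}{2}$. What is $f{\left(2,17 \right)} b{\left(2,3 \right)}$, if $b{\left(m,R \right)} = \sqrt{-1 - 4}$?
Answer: $\frac{i \sqrt{5}}{2} \approx 1.118 i$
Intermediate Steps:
$f{\left(z,N \right)} = \frac{1}{2}$
$b{\left(m,R \right)} = i \sqrt{5}$ ($b{\left(m,R \right)} = \sqrt{-5} = i \sqrt{5}$)
$f{\left(2,17 \right)} b{\left(2,3 \right)} = \frac{i \sqrt{5}}{2}$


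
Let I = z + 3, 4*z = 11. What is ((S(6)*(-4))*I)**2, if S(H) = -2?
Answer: 2116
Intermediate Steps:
z = 11/4 (z = (1/4)*11 = 11/4 ≈ 2.7500)
I = 23/4 (I = 11/4 + 3 = 23/4 ≈ 5.7500)
((S(6)*(-4))*I)**2 = (-2*(-4)*(23/4))**2 = (8*(23/4))**2 = 46**2 = 2116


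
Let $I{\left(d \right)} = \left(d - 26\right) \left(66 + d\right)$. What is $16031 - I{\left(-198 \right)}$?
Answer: $-13537$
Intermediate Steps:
$I{\left(d \right)} = \left(-26 + d\right) \left(66 + d\right)$
$16031 - I{\left(-198 \right)} = 16031 - \left(-1716 + \left(-198\right)^{2} + 40 \left(-198\right)\right) = 16031 - \left(-1716 + 39204 - 7920\right) = 16031 - 29568 = -13537$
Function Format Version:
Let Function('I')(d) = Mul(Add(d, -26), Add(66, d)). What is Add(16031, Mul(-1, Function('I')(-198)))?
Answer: -13537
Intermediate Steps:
Function('I')(d) = Mul(Add(-26, d), Add(66, d))
Add(16031, Mul(-1, Function('I')(-198))) = Add(16031, Mul(-1, Add(-1716, Pow(-198, 2), Mul(40, -198)))) = Add(16031, Mul(-1, Add(-1716, 39204, -7920))) = Add(16031, Mul(-1, 29568)) = Add(16031, -29568) = -13537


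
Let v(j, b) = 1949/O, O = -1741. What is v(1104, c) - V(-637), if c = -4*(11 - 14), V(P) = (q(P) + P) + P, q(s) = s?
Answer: 3325102/1741 ≈ 1909.9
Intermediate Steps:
V(P) = 3*P (V(P) = (P + P) + P = 2*P + P = 3*P)
c = 12 (c = -4*(-3) = 12)
v(j, b) = -1949/1741 (v(j, b) = 1949/(-1741) = 1949*(-1/1741) = -1949/1741)
v(1104, c) - V(-637) = -1949/1741 - 3*(-637) = -1949/1741 - 1*(-1911) = -1949/1741 + 1911 = 3325102/1741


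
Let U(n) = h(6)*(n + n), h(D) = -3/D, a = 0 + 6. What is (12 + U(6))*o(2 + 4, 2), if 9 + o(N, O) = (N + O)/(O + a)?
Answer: -48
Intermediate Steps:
a = 6
o(N, O) = -9 + (N + O)/(6 + O) (o(N, O) = -9 + (N + O)/(O + 6) = -9 + (N + O)/(6 + O))
U(n) = -n (U(n) = (-3/6)*(n + n) = (-3*⅙)*(2*n) = -n)
(12 + U(6))*o(2 + 4, 2) = (12 - 1*6)*((-54 + (2 + 4) - 8*2)/(6 + 2)) = (12 - 6)*((-54 + 6 - 16)/8) = 6*((⅛)*(-64)) = 6*(-8) = -48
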